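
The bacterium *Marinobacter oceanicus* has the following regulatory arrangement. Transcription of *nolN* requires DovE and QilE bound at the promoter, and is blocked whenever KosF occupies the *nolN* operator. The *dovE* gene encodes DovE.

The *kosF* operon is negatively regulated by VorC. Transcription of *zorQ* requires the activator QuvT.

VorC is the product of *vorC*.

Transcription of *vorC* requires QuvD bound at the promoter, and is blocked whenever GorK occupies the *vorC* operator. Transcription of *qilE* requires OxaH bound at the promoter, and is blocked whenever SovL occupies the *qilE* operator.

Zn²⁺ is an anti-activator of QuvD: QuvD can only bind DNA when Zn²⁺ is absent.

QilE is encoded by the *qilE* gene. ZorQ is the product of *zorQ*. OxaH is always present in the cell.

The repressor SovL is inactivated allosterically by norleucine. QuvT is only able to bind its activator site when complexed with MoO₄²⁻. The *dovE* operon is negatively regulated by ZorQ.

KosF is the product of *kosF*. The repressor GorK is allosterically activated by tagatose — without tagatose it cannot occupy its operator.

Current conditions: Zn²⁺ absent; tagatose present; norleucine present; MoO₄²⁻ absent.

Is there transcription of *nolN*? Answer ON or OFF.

OFF

MoO₄²⁻ is absent, so QuvT is inactive.
Required activator QuvT is absent, so *zorQ* is not transcribed.
So ZorQ is not produced.
With no repressor bound, *dovE* is transcribed.
So DovE is produced and active.
OxaH is produced constitutively and is active.
Norleucine is present, so SovL is inactive.
No repressor is bound and OxaH is active, so *qilE* is transcribed.
So QilE is produced and active.
Zn²⁺ is absent, so QuvD is active.
Tagatose is present, so GorK is active.
With repressor GorK bound, *vorC* is not transcribed.
So VorC is not produced.
With no repressor bound, *kosF* is transcribed.
So KosF is produced and active.
With repressor KosF bound, *nolN* is not transcribed.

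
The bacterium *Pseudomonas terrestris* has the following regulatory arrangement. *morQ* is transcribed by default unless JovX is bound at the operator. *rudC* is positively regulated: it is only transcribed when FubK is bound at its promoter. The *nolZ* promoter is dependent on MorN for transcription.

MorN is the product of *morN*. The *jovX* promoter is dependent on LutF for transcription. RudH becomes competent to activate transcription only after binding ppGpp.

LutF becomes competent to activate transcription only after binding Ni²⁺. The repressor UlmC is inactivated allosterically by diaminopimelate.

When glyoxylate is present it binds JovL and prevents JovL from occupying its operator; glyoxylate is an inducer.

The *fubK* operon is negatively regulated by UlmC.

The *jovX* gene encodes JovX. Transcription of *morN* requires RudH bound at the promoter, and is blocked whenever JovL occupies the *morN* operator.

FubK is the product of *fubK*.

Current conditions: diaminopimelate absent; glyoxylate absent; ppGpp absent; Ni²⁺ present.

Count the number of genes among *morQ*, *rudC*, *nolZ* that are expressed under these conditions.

Ni²⁺ is present, so LutF is active.
No repressor is bound and LutF is active, so *jovX* is transcribed.
So JovX is produced and active.
With repressor JovX bound, *morQ* is not transcribed.
→ *morQ* is OFF.
Diaminopimelate is absent, so UlmC is active.
With repressor UlmC bound, *fubK* is not transcribed.
So FubK is not produced.
Required activator FubK is absent, so *rudC* is not transcribed.
→ *rudC* is OFF.
ppGpp is absent, so RudH is inactive.
Glyoxylate is absent, so JovL is active.
With repressor JovL bound, *morN* is not transcribed.
So MorN is not produced.
Required activator MorN is absent, so *nolZ* is not transcribed.
→ *nolZ* is OFF.
0 of the 3 genes are transcribed.

0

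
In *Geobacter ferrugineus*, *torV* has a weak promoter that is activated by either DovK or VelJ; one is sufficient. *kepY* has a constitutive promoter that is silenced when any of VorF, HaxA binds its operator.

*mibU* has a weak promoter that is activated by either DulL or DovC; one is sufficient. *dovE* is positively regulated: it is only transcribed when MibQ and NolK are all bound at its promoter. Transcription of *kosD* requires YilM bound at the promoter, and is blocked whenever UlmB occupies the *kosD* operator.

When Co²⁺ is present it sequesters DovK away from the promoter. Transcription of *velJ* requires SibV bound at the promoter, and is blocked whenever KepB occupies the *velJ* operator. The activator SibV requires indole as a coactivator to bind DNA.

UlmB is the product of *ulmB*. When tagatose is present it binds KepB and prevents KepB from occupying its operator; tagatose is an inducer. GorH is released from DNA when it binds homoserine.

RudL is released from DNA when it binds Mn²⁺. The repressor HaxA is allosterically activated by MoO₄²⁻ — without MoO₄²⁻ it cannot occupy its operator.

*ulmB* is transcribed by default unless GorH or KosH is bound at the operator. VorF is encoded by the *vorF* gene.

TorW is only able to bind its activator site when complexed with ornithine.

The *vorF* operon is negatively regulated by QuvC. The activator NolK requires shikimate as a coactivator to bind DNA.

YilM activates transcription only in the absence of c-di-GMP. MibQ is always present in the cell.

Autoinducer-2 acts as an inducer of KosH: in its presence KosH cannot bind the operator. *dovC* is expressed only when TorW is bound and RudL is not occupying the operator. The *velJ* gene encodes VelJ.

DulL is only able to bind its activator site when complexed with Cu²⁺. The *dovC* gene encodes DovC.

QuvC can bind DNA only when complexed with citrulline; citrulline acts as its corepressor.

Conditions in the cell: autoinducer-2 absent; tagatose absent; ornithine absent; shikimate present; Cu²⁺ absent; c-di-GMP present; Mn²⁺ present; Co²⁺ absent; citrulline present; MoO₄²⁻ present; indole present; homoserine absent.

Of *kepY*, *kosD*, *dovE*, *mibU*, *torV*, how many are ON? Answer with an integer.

2

Citrulline is present, so QuvC is active.
With repressor QuvC bound, *vorF* is not transcribed.
So VorF is not produced.
MoO₄²⁻ is present, so HaxA is active.
With repressor HaxA bound, *kepY* is not transcribed.
→ *kepY* is OFF.
c-di-GMP is present, so YilM is inactive.
Homoserine is absent, so GorH is active.
Autoinducer-2 is absent, so KosH is active.
With repressor GorH bound, *ulmB* is not transcribed.
So UlmB is not produced.
Required activator YilM is absent, so *kosD* is not transcribed.
→ *kosD* is OFF.
MibQ is produced constitutively and is active.
Shikimate is present, so NolK is active.
No repressor is bound and MibQ and NolK are active, so *dovE* is transcribed.
→ *dovE* is ON.
Cu²⁺ is absent, so DulL is inactive.
Ornithine is absent, so TorW is inactive.
Mn²⁺ is present, so RudL is inactive.
Required activator TorW is absent, so *dovC* is not transcribed.
So DovC is not produced.
No activator is available at the *mibU* promoter, so *mibU* is not transcribed.
→ *mibU* is OFF.
Co²⁺ is absent, so DovK is active.
Indole is present, so SibV is active.
Tagatose is absent, so KepB is active.
With repressor KepB bound, *velJ* is not transcribed.
So VelJ is not produced.
Activator DovK is present, so *torV* is transcribed.
→ *torV* is ON.
2 of the 5 genes are transcribed.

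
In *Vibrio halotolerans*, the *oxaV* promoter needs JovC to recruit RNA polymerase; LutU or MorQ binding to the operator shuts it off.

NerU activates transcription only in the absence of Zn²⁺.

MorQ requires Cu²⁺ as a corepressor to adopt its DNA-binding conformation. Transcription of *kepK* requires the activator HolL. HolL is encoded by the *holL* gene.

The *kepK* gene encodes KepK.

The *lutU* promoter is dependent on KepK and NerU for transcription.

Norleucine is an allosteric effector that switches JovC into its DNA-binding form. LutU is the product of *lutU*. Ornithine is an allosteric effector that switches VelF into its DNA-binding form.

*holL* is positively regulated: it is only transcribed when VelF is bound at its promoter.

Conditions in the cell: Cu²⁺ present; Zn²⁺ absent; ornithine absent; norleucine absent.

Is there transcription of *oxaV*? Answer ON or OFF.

OFF

Ornithine is absent, so VelF is inactive.
Required activator VelF is absent, so *holL* is not transcribed.
So HolL is not produced.
Required activator HolL is absent, so *kepK* is not transcribed.
So KepK is not produced.
Zn²⁺ is absent, so NerU is active.
Required activator KepK is absent, so *lutU* is not transcribed.
So LutU is not produced.
Cu²⁺ is present, so MorQ is active.
Norleucine is absent, so JovC is inactive.
With repressor MorQ bound, *oxaV* is not transcribed.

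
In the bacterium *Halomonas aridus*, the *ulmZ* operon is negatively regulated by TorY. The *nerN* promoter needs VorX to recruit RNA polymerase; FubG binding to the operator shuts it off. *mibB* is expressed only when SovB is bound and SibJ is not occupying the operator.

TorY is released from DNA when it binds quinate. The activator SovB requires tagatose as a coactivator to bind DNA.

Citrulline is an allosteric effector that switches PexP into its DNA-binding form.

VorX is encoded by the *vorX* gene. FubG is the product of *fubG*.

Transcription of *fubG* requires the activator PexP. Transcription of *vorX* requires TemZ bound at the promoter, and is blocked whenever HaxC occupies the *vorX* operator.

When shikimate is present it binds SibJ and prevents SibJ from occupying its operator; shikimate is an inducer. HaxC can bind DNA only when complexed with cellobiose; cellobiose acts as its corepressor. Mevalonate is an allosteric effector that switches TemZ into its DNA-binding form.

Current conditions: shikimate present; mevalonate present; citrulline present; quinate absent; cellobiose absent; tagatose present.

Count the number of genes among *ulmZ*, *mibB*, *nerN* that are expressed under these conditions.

1

Quinate is absent, so TorY is active.
With repressor TorY bound, *ulmZ* is not transcribed.
→ *ulmZ* is OFF.
Tagatose is present, so SovB is active.
Shikimate is present, so SibJ is inactive.
No repressor is bound and SovB is active, so *mibB* is transcribed.
→ *mibB* is ON.
Citrulline is present, so PexP is active.
No repressor is bound and PexP is active, so *fubG* is transcribed.
So FubG is produced and active.
Mevalonate is present, so TemZ is active.
Cellobiose is absent, so HaxC is inactive.
No repressor is bound and TemZ is active, so *vorX* is transcribed.
So VorX is produced and active.
With repressor FubG bound, *nerN* is not transcribed.
→ *nerN* is OFF.
1 of the 3 genes is transcribed.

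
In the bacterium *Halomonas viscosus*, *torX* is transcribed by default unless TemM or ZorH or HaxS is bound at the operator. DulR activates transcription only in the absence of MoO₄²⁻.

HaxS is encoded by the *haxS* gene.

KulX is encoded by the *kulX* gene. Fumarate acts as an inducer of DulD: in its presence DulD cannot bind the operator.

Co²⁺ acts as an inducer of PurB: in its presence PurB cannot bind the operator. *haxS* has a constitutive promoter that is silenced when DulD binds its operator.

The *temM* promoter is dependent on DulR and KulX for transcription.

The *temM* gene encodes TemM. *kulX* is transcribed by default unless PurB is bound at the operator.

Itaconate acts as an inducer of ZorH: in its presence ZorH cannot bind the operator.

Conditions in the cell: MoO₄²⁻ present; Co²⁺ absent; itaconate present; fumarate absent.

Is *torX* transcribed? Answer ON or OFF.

ON

MoO₄²⁻ is present, so DulR is inactive.
Co²⁺ is absent, so PurB is active.
With repressor PurB bound, *kulX* is not transcribed.
So KulX is not produced.
Required activator DulR is absent, so *temM* is not transcribed.
So TemM is not produced.
Itaconate is present, so ZorH is inactive.
Fumarate is absent, so DulD is active.
With repressor DulD bound, *haxS* is not transcribed.
So HaxS is not produced.
With no repressor bound, *torX* is transcribed.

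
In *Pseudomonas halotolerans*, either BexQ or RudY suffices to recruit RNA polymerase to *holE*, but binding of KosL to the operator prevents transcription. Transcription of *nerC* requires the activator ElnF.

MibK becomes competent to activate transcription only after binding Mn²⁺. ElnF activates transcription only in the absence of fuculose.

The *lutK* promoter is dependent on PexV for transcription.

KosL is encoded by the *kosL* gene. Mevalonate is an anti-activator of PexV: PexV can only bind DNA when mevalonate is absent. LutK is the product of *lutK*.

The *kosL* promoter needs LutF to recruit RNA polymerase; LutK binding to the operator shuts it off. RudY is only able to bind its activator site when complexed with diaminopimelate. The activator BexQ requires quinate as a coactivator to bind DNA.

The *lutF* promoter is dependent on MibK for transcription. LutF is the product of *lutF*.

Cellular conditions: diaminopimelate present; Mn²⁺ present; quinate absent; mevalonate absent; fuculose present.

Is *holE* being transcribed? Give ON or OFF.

Mn²⁺ is present, so MibK is active.
No repressor is bound and MibK is active, so *lutF* is transcribed.
So LutF is produced and active.
Mevalonate is absent, so PexV is active.
No repressor is bound and PexV is active, so *lutK* is transcribed.
So LutK is produced and active.
With repressor LutK bound, *kosL* is not transcribed.
So KosL is not produced.
Quinate is absent, so BexQ is inactive.
Diaminopimelate is present, so RudY is active.
Activator RudY is present, so *holE* is transcribed.

ON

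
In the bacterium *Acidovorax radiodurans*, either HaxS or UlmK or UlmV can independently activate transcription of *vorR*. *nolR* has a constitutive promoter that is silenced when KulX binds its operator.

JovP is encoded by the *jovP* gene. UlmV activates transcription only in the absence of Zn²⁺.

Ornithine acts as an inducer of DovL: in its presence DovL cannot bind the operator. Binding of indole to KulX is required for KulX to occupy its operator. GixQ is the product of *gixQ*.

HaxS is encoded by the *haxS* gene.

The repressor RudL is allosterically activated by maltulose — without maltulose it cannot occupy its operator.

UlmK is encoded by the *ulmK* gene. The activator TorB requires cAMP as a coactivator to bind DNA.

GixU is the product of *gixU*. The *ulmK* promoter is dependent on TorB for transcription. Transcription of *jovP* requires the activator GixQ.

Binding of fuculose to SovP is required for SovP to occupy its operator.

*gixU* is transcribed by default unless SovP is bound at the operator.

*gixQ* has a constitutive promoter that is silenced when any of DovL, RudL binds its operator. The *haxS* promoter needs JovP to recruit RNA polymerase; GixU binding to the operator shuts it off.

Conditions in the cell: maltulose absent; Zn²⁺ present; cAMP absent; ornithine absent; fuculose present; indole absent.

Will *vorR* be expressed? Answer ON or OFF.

Fuculose is present, so SovP is active.
With repressor SovP bound, *gixU* is not transcribed.
So GixU is not produced.
Ornithine is absent, so DovL is active.
Maltulose is absent, so RudL is inactive.
With repressor DovL bound, *gixQ* is not transcribed.
So GixQ is not produced.
Required activator GixQ is absent, so *jovP* is not transcribed.
So JovP is not produced.
Required activator JovP is absent, so *haxS* is not transcribed.
So HaxS is not produced.
cAMP is absent, so TorB is inactive.
Required activator TorB is absent, so *ulmK* is not transcribed.
So UlmK is not produced.
Zn²⁺ is present, so UlmV is inactive.
No activator is available at the *vorR* promoter, so *vorR* is not transcribed.

OFF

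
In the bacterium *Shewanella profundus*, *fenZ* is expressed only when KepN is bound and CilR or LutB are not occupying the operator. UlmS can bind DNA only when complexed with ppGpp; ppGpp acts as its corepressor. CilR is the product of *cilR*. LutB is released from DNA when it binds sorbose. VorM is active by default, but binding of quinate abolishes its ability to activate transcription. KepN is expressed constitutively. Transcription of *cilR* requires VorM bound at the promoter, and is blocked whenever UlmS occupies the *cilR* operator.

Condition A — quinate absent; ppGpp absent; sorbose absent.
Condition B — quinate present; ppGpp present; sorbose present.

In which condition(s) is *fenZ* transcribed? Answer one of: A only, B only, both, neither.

Condition A:
Quinate is absent, so VorM is active.
ppGpp is absent, so UlmS is inactive.
No repressor is bound and VorM is active, so *cilR* is transcribed.
So CilR is produced and active.
Sorbose is absent, so LutB is active.
KepN is produced constitutively and is active.
With repressor CilR bound, *fenZ* is not transcribed.
→ *fenZ* is OFF in A.
Condition B:
Quinate is present, so VorM is inactive.
ppGpp is present, so UlmS is active.
With repressor UlmS bound, *cilR* is not transcribed.
So CilR is not produced.
Sorbose is present, so LutB is inactive.
KepN is produced constitutively and is active.
No repressor is bound and KepN is active, so *fenZ* is transcribed.
→ *fenZ* is ON in B.

B only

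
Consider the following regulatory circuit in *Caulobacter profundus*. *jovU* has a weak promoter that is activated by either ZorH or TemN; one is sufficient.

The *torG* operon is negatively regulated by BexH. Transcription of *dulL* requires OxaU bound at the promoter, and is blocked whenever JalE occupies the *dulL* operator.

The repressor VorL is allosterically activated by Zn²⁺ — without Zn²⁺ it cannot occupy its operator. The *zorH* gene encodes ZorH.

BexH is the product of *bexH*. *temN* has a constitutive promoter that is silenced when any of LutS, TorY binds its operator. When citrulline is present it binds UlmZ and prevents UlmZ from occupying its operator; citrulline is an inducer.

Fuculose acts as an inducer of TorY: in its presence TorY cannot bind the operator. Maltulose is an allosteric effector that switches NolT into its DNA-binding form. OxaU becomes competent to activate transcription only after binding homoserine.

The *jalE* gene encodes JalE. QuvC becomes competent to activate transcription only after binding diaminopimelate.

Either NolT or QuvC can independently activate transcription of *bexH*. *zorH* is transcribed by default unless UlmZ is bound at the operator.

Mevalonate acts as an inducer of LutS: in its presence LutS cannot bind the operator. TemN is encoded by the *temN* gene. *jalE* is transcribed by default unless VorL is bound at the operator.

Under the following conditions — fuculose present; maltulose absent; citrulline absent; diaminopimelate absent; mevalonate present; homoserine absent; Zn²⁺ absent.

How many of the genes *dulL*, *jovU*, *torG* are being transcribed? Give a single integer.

2

Homoserine is absent, so OxaU is inactive.
Zn²⁺ is absent, so VorL is inactive.
With no repressor bound, *jalE* is transcribed.
So JalE is produced and active.
With repressor JalE bound, *dulL* is not transcribed.
→ *dulL* is OFF.
Citrulline is absent, so UlmZ is active.
With repressor UlmZ bound, *zorH* is not transcribed.
So ZorH is not produced.
Mevalonate is present, so LutS is inactive.
Fuculose is present, so TorY is inactive.
With no repressor bound, *temN* is transcribed.
So TemN is produced and active.
Activator TemN is present, so *jovU* is transcribed.
→ *jovU* is ON.
Maltulose is absent, so NolT is inactive.
Diaminopimelate is absent, so QuvC is inactive.
No activator is available at the *bexH* promoter, so *bexH* is not transcribed.
So BexH is not produced.
With no repressor bound, *torG* is transcribed.
→ *torG* is ON.
2 of the 3 genes are transcribed.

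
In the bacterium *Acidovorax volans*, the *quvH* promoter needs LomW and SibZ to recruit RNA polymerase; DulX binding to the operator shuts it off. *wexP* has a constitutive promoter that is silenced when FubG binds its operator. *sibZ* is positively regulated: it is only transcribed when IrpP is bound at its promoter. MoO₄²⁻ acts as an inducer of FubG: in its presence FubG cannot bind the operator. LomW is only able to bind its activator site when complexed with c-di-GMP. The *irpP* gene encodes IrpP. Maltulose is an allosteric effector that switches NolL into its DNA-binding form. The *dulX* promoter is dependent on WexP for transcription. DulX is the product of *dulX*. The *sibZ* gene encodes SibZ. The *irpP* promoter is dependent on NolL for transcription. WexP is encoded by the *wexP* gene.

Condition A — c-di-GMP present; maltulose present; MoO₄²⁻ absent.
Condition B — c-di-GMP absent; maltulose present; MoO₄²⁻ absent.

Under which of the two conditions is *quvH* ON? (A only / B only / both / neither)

A only

Condition A:
c-di-GMP is present, so LomW is active.
Maltulose is present, so NolL is active.
No repressor is bound and NolL is active, so *irpP* is transcribed.
So IrpP is produced and active.
No repressor is bound and IrpP is active, so *sibZ* is transcribed.
So SibZ is produced and active.
MoO₄²⁻ is absent, so FubG is active.
With repressor FubG bound, *wexP* is not transcribed.
So WexP is not produced.
Required activator WexP is absent, so *dulX* is not transcribed.
So DulX is not produced.
No repressor is bound and LomW and SibZ are active, so *quvH* is transcribed.
→ *quvH* is ON in A.
Condition B:
c-di-GMP is absent, so LomW is inactive.
Maltulose is present, so NolL is active.
No repressor is bound and NolL is active, so *irpP* is transcribed.
So IrpP is produced and active.
No repressor is bound and IrpP is active, so *sibZ* is transcribed.
So SibZ is produced and active.
MoO₄²⁻ is absent, so FubG is active.
With repressor FubG bound, *wexP* is not transcribed.
So WexP is not produced.
Required activator WexP is absent, so *dulX* is not transcribed.
So DulX is not produced.
Required activator LomW is absent, so *quvH* is not transcribed.
→ *quvH* is OFF in B.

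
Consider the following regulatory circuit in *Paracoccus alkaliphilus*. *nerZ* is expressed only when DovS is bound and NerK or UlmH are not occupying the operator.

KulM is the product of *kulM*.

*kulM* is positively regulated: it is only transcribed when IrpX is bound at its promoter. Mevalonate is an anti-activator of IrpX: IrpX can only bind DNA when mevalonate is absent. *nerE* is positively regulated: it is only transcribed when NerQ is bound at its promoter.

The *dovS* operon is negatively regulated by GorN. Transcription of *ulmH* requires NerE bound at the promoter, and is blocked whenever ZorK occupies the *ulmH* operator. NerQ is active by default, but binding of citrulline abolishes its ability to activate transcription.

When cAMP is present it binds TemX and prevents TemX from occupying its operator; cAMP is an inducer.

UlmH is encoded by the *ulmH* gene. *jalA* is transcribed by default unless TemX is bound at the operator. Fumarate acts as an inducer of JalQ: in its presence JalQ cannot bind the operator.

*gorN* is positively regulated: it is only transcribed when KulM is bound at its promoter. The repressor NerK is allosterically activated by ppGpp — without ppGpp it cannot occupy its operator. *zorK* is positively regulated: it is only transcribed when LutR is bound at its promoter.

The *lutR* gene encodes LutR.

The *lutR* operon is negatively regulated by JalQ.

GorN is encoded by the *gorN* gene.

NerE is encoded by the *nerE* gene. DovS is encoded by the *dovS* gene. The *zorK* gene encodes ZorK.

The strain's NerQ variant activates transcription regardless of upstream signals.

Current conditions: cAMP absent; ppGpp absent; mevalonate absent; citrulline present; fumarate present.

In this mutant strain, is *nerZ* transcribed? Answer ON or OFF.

ppGpp is absent, so NerK is inactive.
Fumarate is present, so JalQ is inactive.
With no repressor bound, *lutR* is transcribed.
So LutR is produced and active.
No repressor is bound and LutR is active, so *zorK* is transcribed.
So ZorK is produced and active.
NerQ is constitutively active in this strain.
No repressor is bound and NerQ is active, so *nerE* is transcribed.
So NerE is produced and active.
With repressor ZorK bound, *ulmH* is not transcribed.
So UlmH is not produced.
Mevalonate is absent, so IrpX is active.
No repressor is bound and IrpX is active, so *kulM* is transcribed.
So KulM is produced and active.
No repressor is bound and KulM is active, so *gorN* is transcribed.
So GorN is produced and active.
With repressor GorN bound, *dovS* is not transcribed.
So DovS is not produced.
Required activator DovS is absent, so *nerZ* is not transcribed.

OFF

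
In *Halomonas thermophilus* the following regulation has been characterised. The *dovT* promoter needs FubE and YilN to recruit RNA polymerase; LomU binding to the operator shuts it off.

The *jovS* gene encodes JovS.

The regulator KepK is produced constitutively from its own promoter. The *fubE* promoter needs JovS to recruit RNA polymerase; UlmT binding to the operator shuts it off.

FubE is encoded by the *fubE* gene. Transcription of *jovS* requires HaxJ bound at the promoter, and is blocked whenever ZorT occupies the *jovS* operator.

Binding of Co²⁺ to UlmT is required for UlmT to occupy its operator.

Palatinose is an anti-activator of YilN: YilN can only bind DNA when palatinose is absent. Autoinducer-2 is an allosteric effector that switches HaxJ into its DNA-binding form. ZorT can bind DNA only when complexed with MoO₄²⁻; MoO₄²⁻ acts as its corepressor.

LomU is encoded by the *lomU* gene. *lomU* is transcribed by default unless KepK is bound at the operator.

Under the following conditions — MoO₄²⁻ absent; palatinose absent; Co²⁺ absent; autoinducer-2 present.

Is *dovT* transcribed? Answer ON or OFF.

ON

Autoinducer-2 is present, so HaxJ is active.
MoO₄²⁻ is absent, so ZorT is inactive.
No repressor is bound and HaxJ is active, so *jovS* is transcribed.
So JovS is produced and active.
Co²⁺ is absent, so UlmT is inactive.
No repressor is bound and JovS is active, so *fubE* is transcribed.
So FubE is produced and active.
KepK is produced constitutively and is active.
With repressor KepK bound, *lomU* is not transcribed.
So LomU is not produced.
Palatinose is absent, so YilN is active.
No repressor is bound and FubE and YilN are active, so *dovT* is transcribed.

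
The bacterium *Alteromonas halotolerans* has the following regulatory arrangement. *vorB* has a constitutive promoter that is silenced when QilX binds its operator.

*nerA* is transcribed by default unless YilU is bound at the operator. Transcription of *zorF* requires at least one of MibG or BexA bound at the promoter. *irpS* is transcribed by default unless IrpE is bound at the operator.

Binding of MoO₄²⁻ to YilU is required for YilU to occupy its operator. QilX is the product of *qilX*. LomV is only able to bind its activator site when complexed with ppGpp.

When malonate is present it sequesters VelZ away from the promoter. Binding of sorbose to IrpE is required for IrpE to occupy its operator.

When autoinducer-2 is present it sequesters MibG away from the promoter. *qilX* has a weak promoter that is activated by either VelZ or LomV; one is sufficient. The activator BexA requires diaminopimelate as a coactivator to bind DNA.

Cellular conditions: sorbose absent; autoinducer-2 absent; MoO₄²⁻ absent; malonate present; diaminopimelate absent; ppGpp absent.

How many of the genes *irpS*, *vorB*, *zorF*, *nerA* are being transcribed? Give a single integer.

Sorbose is absent, so IrpE is inactive.
With no repressor bound, *irpS* is transcribed.
→ *irpS* is ON.
Malonate is present, so VelZ is inactive.
ppGpp is absent, so LomV is inactive.
No activator is available at the *qilX* promoter, so *qilX* is not transcribed.
So QilX is not produced.
With no repressor bound, *vorB* is transcribed.
→ *vorB* is ON.
Autoinducer-2 is absent, so MibG is active.
Diaminopimelate is absent, so BexA is inactive.
Activator MibG is present, so *zorF* is transcribed.
→ *zorF* is ON.
MoO₄²⁻ is absent, so YilU is inactive.
With no repressor bound, *nerA* is transcribed.
→ *nerA* is ON.
4 of the 4 genes are transcribed.

4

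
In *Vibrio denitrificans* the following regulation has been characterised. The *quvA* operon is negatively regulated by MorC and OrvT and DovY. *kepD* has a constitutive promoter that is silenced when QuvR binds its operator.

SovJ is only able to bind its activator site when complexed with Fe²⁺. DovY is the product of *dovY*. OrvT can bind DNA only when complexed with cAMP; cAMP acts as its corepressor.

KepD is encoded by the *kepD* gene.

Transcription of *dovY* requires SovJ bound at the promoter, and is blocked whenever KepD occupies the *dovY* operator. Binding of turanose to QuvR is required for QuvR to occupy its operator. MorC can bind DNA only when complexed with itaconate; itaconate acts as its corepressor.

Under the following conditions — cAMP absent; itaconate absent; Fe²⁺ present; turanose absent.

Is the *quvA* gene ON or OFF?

Itaconate is absent, so MorC is inactive.
cAMP is absent, so OrvT is inactive.
Fe²⁺ is present, so SovJ is active.
Turanose is absent, so QuvR is inactive.
With no repressor bound, *kepD* is transcribed.
So KepD is produced and active.
With repressor KepD bound, *dovY* is not transcribed.
So DovY is not produced.
With no repressor bound, *quvA* is transcribed.

ON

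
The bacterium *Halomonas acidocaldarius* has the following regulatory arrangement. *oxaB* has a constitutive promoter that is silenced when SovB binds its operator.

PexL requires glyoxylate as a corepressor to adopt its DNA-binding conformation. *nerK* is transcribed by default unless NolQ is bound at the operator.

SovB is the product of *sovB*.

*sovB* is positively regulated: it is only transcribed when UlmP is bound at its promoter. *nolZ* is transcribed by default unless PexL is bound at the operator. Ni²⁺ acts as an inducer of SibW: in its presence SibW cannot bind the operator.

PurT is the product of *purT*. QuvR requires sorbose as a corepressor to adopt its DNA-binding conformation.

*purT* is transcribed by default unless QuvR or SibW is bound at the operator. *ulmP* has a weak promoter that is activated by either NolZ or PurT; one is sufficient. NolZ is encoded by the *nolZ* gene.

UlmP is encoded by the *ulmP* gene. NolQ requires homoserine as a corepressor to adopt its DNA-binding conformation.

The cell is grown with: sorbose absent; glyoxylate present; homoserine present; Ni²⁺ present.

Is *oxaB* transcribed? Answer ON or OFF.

OFF

Glyoxylate is present, so PexL is active.
With repressor PexL bound, *nolZ* is not transcribed.
So NolZ is not produced.
Sorbose is absent, so QuvR is inactive.
Ni²⁺ is present, so SibW is inactive.
With no repressor bound, *purT* is transcribed.
So PurT is produced and active.
Activator PurT is present, so *ulmP* is transcribed.
So UlmP is produced and active.
No repressor is bound and UlmP is active, so *sovB* is transcribed.
So SovB is produced and active.
With repressor SovB bound, *oxaB* is not transcribed.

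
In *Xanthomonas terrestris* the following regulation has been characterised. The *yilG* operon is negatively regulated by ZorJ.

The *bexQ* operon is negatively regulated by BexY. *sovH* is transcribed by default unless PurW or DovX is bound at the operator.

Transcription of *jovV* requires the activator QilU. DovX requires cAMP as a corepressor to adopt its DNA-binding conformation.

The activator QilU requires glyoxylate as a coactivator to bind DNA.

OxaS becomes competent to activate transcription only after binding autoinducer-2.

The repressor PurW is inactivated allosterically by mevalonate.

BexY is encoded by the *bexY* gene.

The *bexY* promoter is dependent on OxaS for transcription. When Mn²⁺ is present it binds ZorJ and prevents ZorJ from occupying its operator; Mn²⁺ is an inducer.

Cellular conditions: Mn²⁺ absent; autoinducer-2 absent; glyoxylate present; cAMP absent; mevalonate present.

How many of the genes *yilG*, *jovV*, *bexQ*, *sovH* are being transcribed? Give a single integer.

3

Mn²⁺ is absent, so ZorJ is active.
With repressor ZorJ bound, *yilG* is not transcribed.
→ *yilG* is OFF.
Glyoxylate is present, so QilU is active.
No repressor is bound and QilU is active, so *jovV* is transcribed.
→ *jovV* is ON.
Autoinducer-2 is absent, so OxaS is inactive.
Required activator OxaS is absent, so *bexY* is not transcribed.
So BexY is not produced.
With no repressor bound, *bexQ* is transcribed.
→ *bexQ* is ON.
Mevalonate is present, so PurW is inactive.
cAMP is absent, so DovX is inactive.
With no repressor bound, *sovH* is transcribed.
→ *sovH* is ON.
3 of the 4 genes are transcribed.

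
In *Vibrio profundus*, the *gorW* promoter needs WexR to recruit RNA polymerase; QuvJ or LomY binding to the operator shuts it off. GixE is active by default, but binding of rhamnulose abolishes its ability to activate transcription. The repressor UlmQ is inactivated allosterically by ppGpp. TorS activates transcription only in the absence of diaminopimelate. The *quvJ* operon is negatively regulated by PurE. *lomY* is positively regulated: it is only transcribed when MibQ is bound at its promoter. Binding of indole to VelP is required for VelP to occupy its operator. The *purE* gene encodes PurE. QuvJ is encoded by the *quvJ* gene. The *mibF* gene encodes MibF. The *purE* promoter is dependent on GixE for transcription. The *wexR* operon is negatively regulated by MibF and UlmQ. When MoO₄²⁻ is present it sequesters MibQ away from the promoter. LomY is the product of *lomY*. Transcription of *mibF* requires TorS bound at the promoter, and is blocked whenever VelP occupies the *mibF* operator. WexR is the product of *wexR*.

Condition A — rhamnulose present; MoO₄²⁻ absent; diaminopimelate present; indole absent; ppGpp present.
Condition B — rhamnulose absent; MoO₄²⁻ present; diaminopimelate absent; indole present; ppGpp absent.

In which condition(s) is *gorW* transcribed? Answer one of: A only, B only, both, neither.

Condition A:
Rhamnulose is present, so GixE is inactive.
Required activator GixE is absent, so *purE* is not transcribed.
So PurE is not produced.
With no repressor bound, *quvJ* is transcribed.
So QuvJ is produced and active.
MoO₄²⁻ is absent, so MibQ is active.
No repressor is bound and MibQ is active, so *lomY* is transcribed.
So LomY is produced and active.
Diaminopimelate is present, so TorS is inactive.
Indole is absent, so VelP is inactive.
Required activator TorS is absent, so *mibF* is not transcribed.
So MibF is not produced.
ppGpp is present, so UlmQ is inactive.
With no repressor bound, *wexR* is transcribed.
So WexR is produced and active.
With repressor QuvJ bound, *gorW* is not transcribed.
→ *gorW* is OFF in A.
Condition B:
Rhamnulose is absent, so GixE is active.
No repressor is bound and GixE is active, so *purE* is transcribed.
So PurE is produced and active.
With repressor PurE bound, *quvJ* is not transcribed.
So QuvJ is not produced.
MoO₄²⁻ is present, so MibQ is inactive.
Required activator MibQ is absent, so *lomY* is not transcribed.
So LomY is not produced.
Diaminopimelate is absent, so TorS is active.
Indole is present, so VelP is active.
With repressor VelP bound, *mibF* is not transcribed.
So MibF is not produced.
ppGpp is absent, so UlmQ is active.
With repressor UlmQ bound, *wexR* is not transcribed.
So WexR is not produced.
Required activator WexR is absent, so *gorW* is not transcribed.
→ *gorW* is OFF in B.

neither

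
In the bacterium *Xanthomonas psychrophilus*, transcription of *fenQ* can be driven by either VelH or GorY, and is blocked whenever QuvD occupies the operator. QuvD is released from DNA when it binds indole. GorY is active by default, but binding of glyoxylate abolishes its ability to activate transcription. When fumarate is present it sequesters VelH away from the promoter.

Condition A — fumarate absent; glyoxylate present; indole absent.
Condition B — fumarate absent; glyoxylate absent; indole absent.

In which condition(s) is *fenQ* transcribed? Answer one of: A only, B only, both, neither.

Condition A:
Fumarate is absent, so VelH is active.
Glyoxylate is present, so GorY is inactive.
Indole is absent, so QuvD is active.
With repressor QuvD bound, *fenQ* is not transcribed.
→ *fenQ* is OFF in A.
Condition B:
Fumarate is absent, so VelH is active.
Glyoxylate is absent, so GorY is active.
Indole is absent, so QuvD is active.
With repressor QuvD bound, *fenQ* is not transcribed.
→ *fenQ* is OFF in B.

neither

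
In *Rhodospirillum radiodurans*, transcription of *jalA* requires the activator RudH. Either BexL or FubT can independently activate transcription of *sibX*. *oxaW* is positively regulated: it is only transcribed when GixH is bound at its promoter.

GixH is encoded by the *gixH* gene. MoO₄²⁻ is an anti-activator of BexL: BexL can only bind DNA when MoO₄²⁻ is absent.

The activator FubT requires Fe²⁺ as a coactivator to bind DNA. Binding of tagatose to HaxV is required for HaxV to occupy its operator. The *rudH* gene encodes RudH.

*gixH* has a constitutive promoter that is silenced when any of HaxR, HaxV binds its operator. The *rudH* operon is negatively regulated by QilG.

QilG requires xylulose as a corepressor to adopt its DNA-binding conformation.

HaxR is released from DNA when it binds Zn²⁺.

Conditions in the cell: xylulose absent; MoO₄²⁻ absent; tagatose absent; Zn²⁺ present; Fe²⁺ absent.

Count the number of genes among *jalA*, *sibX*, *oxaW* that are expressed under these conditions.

3

Xylulose is absent, so QilG is inactive.
With no repressor bound, *rudH* is transcribed.
So RudH is produced and active.
No repressor is bound and RudH is active, so *jalA* is transcribed.
→ *jalA* is ON.
MoO₄²⁻ is absent, so BexL is active.
Fe²⁺ is absent, so FubT is inactive.
Activator BexL is present, so *sibX* is transcribed.
→ *sibX* is ON.
Zn²⁺ is present, so HaxR is inactive.
Tagatose is absent, so HaxV is inactive.
With no repressor bound, *gixH* is transcribed.
So GixH is produced and active.
No repressor is bound and GixH is active, so *oxaW* is transcribed.
→ *oxaW* is ON.
3 of the 3 genes are transcribed.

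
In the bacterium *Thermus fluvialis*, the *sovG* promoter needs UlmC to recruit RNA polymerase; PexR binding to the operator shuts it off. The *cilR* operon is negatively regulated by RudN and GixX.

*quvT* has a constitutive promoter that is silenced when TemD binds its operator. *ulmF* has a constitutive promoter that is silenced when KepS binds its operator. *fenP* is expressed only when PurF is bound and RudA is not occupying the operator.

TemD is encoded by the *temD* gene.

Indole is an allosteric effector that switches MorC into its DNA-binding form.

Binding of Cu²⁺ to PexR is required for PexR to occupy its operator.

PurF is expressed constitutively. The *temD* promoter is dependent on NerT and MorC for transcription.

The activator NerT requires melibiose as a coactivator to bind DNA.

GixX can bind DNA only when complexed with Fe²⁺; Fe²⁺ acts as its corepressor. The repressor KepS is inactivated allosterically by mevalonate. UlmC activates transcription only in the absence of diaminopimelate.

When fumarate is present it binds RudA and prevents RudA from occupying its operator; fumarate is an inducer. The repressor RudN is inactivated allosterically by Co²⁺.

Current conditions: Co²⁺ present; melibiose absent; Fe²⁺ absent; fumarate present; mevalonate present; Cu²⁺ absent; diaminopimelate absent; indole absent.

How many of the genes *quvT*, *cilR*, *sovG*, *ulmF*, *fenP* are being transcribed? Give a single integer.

5

Melibiose is absent, so NerT is inactive.
Indole is absent, so MorC is inactive.
Required activator NerT is absent, so *temD* is not transcribed.
So TemD is not produced.
With no repressor bound, *quvT* is transcribed.
→ *quvT* is ON.
Co²⁺ is present, so RudN is inactive.
Fe²⁺ is absent, so GixX is inactive.
With no repressor bound, *cilR* is transcribed.
→ *cilR* is ON.
Diaminopimelate is absent, so UlmC is active.
Cu²⁺ is absent, so PexR is inactive.
No repressor is bound and UlmC is active, so *sovG* is transcribed.
→ *sovG* is ON.
Mevalonate is present, so KepS is inactive.
With no repressor bound, *ulmF* is transcribed.
→ *ulmF* is ON.
PurF is produced constitutively and is active.
Fumarate is present, so RudA is inactive.
No repressor is bound and PurF is active, so *fenP* is transcribed.
→ *fenP* is ON.
5 of the 5 genes are transcribed.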